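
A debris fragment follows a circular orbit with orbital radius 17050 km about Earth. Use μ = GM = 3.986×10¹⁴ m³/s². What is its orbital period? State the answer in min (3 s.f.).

T ≈ 369 min

r = 17050 km = 1.705×10⁷ m.
Kepler's third law: T = 2π√(r³/μ) = 2π√((1.705×10⁷)³ / 3.986×10¹⁴).
r³/μ = 1.243×10⁷ s², so T = 2π × 3.526×10³ = 2.216×10⁴ s.
Converting: 2.216×10⁴ s ÷ 60.00 = 369.3 min.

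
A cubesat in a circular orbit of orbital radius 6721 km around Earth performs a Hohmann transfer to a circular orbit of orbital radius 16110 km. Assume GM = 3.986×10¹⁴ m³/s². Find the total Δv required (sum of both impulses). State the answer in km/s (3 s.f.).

r₁ = 6721 km = 6.721×10⁶ m.
r₂ = 16110 km = 1.611×10⁷ m.
Transfer ellipse a_t = (r₁ + r₂)/2 = 1.142×10⁷ m.
At r₁: circular v_c1 = √(μ/r₁) = 7701 m/s; transfer-perigee v_p = √[μ(2/r₁ − 1/a_t)] = 9149 m/s.
Δv₁ = v_p − v_c1 = 1447 m/s.
At r₂: circular v_c2 = √(μ/r₂) = 4974 m/s; transfer-apogee v_a = √[μ(2/r₂ − 1/a_t)] = 3817 m/s.
Δv₂ = v_c2 − v_a = 1157 m/s.
Total Δv = Δv₁ + Δv₂ = 2605 m/s = 2.605 km/s.

Δv_total ≈ 2.60 km/s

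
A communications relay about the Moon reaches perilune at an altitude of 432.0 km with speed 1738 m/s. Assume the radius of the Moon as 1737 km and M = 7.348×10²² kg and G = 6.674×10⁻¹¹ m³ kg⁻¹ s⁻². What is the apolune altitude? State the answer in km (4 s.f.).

μ = GM = 6.674×10⁻¹¹ × 7.348×10²² = 4.904×10¹² m³/s².
r_p = 1737 + 432.0 = 2169.0 km = 2.169×10⁶ m.
Specific energy ε = v²/2 − μ/r = -7.507×10⁵ J/kg, so a = −μ/(2ε) = 3.267×10⁶ m.
The apsides satisfy r_p + r_a = 2a, so the apolune radius is 2a − r_p = 4.364×10⁶ m = 4364.1 km.
Apolune altitude = 4364.1 − 1737 = 2627.1 km.

apolune altitude ≈ 2627 km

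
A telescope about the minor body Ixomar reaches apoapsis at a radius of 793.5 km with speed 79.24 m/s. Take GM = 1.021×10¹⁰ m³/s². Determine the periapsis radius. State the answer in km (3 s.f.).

r_a = 7.935×10⁵ m.
Specific energy ε = v²/2 − μ/r = -9.728×10³ J/kg, so a = −μ/(2ε) = 5.248×10⁵ m.
The apsides satisfy r_p + r_a = 2a, so the periapsis radius is 2a − r_a = 2.561×10⁵ m = 256.10 km.

periapsis radius ≈ 256 km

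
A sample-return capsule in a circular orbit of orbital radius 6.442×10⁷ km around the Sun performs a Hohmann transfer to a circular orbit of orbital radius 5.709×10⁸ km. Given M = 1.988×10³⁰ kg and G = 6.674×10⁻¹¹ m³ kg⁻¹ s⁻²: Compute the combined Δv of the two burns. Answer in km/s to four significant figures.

μ = GM = 6.674×10⁻¹¹ × 1.988×10³⁰ = 1.327×10²⁰ m³/s².
r₁ = 6.442×10⁷ km = 6.442×10¹⁰ m.
r₂ = 5.709×10⁸ km = 5.709×10¹¹ m.
Transfer ellipse a_t = (r₁ + r₂)/2 = 3.177×10¹¹ m.
At r₁: circular v_c1 = √(μ/r₁) = 45380 m/s; transfer-perihelion v_p = √[μ(2/r₁ − 1/a_t)] = 60840 m/s.
Δv₁ = v_p − v_c1 = 15460 m/s.
At r₂: circular v_c2 = √(μ/r₂) = 15240 m/s; transfer-aphelion v_a = √[μ(2/r₂ − 1/a_t)] = 6865 m/s.
Δv₂ = v_c2 − v_a = 8380 m/s.
Total Δv = Δv₁ + Δv₂ = 23840 m/s = 23.84 km/s.

Δv_total ≈ 23.84 km/s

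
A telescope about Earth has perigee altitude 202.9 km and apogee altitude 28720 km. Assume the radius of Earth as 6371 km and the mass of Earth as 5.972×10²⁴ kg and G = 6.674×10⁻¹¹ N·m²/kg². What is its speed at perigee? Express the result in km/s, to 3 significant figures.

v ≈ 10.1 km/s

μ = GM = 6.674×10⁻¹¹ × 5.972×10²⁴ = 3.986×10¹⁴ m³/s².
r_p = 6371 + 202.9 = 6573.9 km = 6.5739×10⁶ m.
r_a = 6371 + 28720 = 35091 km = 3.5091×10⁷ m.
Semi-major axis a = (r_p + r_a)/2 = 20832 km = 2.083×10⁷ m.
Vis-viva: v² = μ(2/r − 1/a) = 3.986×10¹⁴ × (3.042×10⁻⁷ − 4.800×10⁻⁸) = 1.021×10⁸ m²/s².
v = 10110 m/s = 10.11 km/s.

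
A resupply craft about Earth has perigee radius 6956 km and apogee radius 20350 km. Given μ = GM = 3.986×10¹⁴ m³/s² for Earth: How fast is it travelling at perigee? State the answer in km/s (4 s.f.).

Semi-major axis a = (r_p + r_a)/2 = 13653 km = 1.365×10⁷ m.
Vis-viva: v² = μ(2/r − 1/a) = 3.986×10¹⁴ × (2.875×10⁻⁷ − 7.324×10⁻⁸) = 8.541×10⁷ m²/s².
v = 9242 m/s = 9.242 km/s.

v ≈ 9.242 km/s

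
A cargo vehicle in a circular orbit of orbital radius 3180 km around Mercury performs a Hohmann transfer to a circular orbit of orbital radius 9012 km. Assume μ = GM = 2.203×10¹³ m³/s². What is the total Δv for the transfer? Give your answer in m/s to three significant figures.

Δv_total ≈ 1000 m/s

r₁ = 3180 km = 3.180×10⁶ m.
r₂ = 9012 km = 9.012×10⁶ m.
Transfer ellipse a_t = (r₁ + r₂)/2 = 6.096×10⁶ m.
At r₁: circular v_c1 = √(μ/r₁) = 2632 m/s; transfer-periherm v_p = √[μ(2/r₁ − 1/a_t)] = 3200 m/s.
Δv₁ = v_p − v_c1 = 568.2 m/s.
At r₂: circular v_c2 = √(μ/r₂) = 1563 m/s; transfer-apoherm v_a = √[μ(2/r₂ − 1/a_t)] = 1129 m/s.
Δv₂ = v_c2 − v_a = 434.3 m/s.
Total Δv = Δv₁ + Δv₂ = 1002 m/s.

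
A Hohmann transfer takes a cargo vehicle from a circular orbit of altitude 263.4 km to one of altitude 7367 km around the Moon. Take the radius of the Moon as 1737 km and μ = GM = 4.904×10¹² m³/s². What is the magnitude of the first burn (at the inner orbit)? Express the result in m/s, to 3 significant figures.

r₁ = 1737 + 263.4 = 2000.4 km = 2.0004×10⁶ m.
r₂ = 1737 + 7367 = 9104.0 km = 9.1040×10⁶ m.
Transfer ellipse a_t = (r₁ + r₂)/2 = 5.552×10⁶ m.
At r₁: circular v_c1 = √(μ/r₁) = 1566 m/s; transfer-perilune v_p = √[μ(2/r₁ − 1/a_t)] = 2005 m/s.
Δv₁ = v_p − v_c1 = 439.2 m/s.

Δv ≈ 439 m/s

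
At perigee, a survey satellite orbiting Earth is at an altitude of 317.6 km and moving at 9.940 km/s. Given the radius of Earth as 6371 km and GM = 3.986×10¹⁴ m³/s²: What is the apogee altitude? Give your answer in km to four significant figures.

r_p = 6371 + 317.6 = 6688.6 km = 6.689×10⁶ m.
Specific energy ε = v²/2 − μ/r = -1.019×10⁷ J/kg, so a = −μ/(2ε) = 1.955×10⁷ m.
The apsides satisfy r_p + r_a = 2a, so the apogee radius is 2a − r_p = 3.242×10⁷ m = 32420 km.
Apogee altitude = 32420 − 6371 = 26049 km.

apogee altitude ≈ 26050 km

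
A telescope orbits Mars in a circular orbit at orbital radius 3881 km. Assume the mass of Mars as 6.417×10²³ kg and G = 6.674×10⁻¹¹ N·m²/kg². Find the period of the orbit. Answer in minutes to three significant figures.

T ≈ 122 minutes

μ = GM = 6.674×10⁻¹¹ × 6.417×10²³ = 4.283×10¹³ m³/s².
r = 3881 km = 3.881×10⁶ m.
Kepler's third law: T = 2π√(r³/μ) = 2π√((3.881×10⁶)³ / 4.283×10¹³).
r³/μ = 1.365×10⁶ s², so T = 2π × 1.168×10³ = 7.341×10³ s.
Converting: 7.341×10³ s ÷ 60.00 = 122.3 minutes.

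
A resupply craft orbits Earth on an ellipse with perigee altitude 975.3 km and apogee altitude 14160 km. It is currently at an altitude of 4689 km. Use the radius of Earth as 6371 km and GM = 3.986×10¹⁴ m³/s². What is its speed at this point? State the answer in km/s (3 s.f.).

v ≈ 6.59 km/s

r_p = 6371 + 975.3 = 7346.3 km = 7.3463×10⁶ m.
r_a = 6371 + 14160 = 20531 km = 2.0531×10⁷ m.
r = 6371 + 4689 = 11060 km = 1.106×10⁷ m.
Semi-major axis a = (r_p + r_a)/2 = 13939 km = 1.394×10⁷ m.
Vis-viva: v² = μ(2/r − 1/a) = 3.986×10¹⁴ × (1.808×10⁻⁷ − 7.174×10⁻⁸) = 4.348×10⁷ m²/s².
v = 6594 m/s = 6.594 km/s.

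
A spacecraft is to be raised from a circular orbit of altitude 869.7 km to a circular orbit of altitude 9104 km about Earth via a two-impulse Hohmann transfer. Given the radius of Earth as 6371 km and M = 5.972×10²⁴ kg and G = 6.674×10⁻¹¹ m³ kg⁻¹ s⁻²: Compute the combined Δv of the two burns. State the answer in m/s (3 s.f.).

Δv_total ≈ 2260 m/s

μ = GM = 6.674×10⁻¹¹ × 5.972×10²⁴ = 3.986×10¹⁴ m³/s².
r₁ = 6371 + 869.7 = 7240.7 km = 7.2407×10⁶ m.
r₂ = 6371 + 9104 = 15475 km = 1.5475×10⁷ m.
Transfer ellipse a_t = (r₁ + r₂)/2 = 1.136×10⁷ m.
At r₁: circular v_c1 = √(μ/r₁) = 7419 m/s; transfer-perigee v_p = √[μ(2/r₁ − 1/a_t)] = 8660 m/s.
Δv₁ = v_p − v_c1 = 1241 m/s.
At r₂: circular v_c2 = √(μ/r₂) = 5075 m/s; transfer-apogee v_a = √[μ(2/r₂ − 1/a_t)] = 4052 m/s.
Δv₂ = v_c2 − v_a = 1023 m/s.
Total Δv = Δv₁ + Δv₂ = 2264 m/s.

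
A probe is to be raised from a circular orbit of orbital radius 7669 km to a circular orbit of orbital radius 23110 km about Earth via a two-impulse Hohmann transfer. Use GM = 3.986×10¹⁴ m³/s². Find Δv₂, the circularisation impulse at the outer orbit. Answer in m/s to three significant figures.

r₁ = 7669 km = 7.669×10⁶ m.
r₂ = 23110 km = 2.311×10⁷ m.
Transfer ellipse a_t = (r₁ + r₂)/2 = 1.539×10⁷ m.
At r₁: circular v_c1 = √(μ/r₁) = 7209 m/s; transfer-perigee v_p = √[μ(2/r₁ − 1/a_t)] = 8835 m/s.
At r₂: circular v_c2 = √(μ/r₂) = 4153 m/s; transfer-apogee v_a = √[μ(2/r₂ − 1/a_t)] = 2932 m/s.
Δv₂ = v_c2 − v_a = 1221 m/s.

Δv ≈ 1220 m/s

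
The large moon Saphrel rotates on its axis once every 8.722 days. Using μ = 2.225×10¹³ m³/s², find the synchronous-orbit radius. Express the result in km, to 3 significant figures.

T = 8.722 days = 7.536×10⁵ s.
A synchronous orbit has period T, so by Kepler's third law a = (μT²/4π²)^(1/3).
μT²/4π² = 2.225×10¹³ × (7.536×10⁵)² / 39.48 = 3.201×10²³ m³.
a = 6.840×10⁷ m = 68403 km.

r_sync ≈ 68400 km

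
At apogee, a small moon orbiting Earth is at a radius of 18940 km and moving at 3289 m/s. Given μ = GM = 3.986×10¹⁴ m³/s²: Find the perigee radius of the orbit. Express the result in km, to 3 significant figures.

perigee radius ≈ 6550 km

r_a = 1.894×10⁷ m.
Specific energy ε = v²/2 − μ/r = -1.564×10⁷ J/kg, so a = −μ/(2ε) = 1.275×10⁷ m.
The apsides satisfy r_p + r_a = 2a, so the perigee radius is 2a − r_a = 6.551×10⁶ m = 6551.4 km.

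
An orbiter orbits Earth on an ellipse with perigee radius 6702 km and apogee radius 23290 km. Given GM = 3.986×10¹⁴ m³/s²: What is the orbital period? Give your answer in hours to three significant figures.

T ≈ 5.08 hours

Semi-major axis a = (r_p + r_a)/2 = (6702.0 + 23290)/2 = 14996 km = 1.500×10⁷ m.
By Kepler's third law T = 2π√(a³/μ) = 2π × 2.909×10³ = 1.828×10⁴ s.
= 5.077 hours.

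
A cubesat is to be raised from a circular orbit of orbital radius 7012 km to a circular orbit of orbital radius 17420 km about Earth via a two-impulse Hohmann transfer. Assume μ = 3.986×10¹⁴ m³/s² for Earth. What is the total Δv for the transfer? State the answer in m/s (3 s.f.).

Δv_total ≈ 2620 m/s

r₁ = 7012 km = 7.012×10⁶ m.
r₂ = 17420 km = 1.742×10⁷ m.
Transfer ellipse a_t = (r₁ + r₂)/2 = 1.222×10⁷ m.
At r₁: circular v_c1 = √(μ/r₁) = 7540 m/s; transfer-perigee v_p = √[μ(2/r₁ − 1/a_t)] = 9003 m/s.
Δv₁ = v_p − v_c1 = 1464 m/s.
At r₂: circular v_c2 = √(μ/r₂) = 4783 m/s; transfer-apogee v_a = √[μ(2/r₂ − 1/a_t)] = 3624 m/s.
Δv₂ = v_c2 − v_a = 1159 m/s.
Total Δv = Δv₁ + Δv₂ = 2623 m/s.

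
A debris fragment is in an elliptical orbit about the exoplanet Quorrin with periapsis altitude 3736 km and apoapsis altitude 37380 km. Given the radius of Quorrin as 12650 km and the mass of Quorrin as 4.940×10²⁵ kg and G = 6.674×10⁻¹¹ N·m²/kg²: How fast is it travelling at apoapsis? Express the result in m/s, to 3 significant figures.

μ = GM = 6.674×10⁻¹¹ × 4.940×10²⁵ = 3.297×10¹⁵ m³/s².
r_p = 12650 + 3736 = 16386 km = 1.6386×10⁷ m.
r_a = 12650 + 37380 = 50030 km = 5.0030×10⁷ m.
Semi-major axis a = (r_p + r_a)/2 = 33208 km = 3.321×10⁷ m.
Vis-viva: v² = μ(2/r − 1/a) = 3.297×10¹⁵ × (3.998×10⁻⁸ − 3.011×10⁻⁸) = 3.252×10⁷ m²/s².
v = 5702 m/s.

v ≈ 5700 m/s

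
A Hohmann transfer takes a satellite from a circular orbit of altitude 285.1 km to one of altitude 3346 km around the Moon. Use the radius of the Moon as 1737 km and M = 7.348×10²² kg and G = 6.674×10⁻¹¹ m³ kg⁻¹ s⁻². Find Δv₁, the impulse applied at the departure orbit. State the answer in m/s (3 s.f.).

Δv ≈ 305 m/s

μ = GM = 6.674×10⁻¹¹ × 7.348×10²² = 4.904×10¹² m³/s².
r₁ = 1737 + 285.1 = 2022.1 km = 2.0221×10⁶ m.
r₂ = 1737 + 3346 = 5083.0 km = 5.0830×10⁶ m.
Transfer ellipse a_t = (r₁ + r₂)/2 = 3.553×10⁶ m.
At r₁: circular v_c1 = √(μ/r₁) = 1557 m/s; transfer-perilune v_p = √[μ(2/r₁ − 1/a_t)] = 1863 m/s.
Δv₁ = v_p − v_c1 = 305.5 m/s.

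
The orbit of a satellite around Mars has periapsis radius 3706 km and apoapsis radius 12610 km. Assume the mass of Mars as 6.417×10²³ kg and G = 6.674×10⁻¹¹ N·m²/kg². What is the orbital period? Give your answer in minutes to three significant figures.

μ = GM = 6.674×10⁻¹¹ × 6.417×10²³ = 4.283×10¹³ m³/s².
Semi-major axis a = (r_p + r_a)/2 = (3706.0 + 12610)/2 = 8158.0 km = 8.158×10⁶ m.
By Kepler's third law T = 2π√(a³/μ) = 2π × 3.561×10³ = 2.237×10⁴ s.
= 372.9 minutes.

T ≈ 373 minutes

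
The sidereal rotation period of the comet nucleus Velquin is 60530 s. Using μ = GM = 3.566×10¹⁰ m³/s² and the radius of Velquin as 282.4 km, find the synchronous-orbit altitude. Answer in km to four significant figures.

h_sync ≈ 1208 km

A synchronous orbit has period T, so by Kepler's third law a = (μT²/4π²)^(1/3).
μT²/4π² = 3.566×10¹⁰ × (6.053×10⁴)² / 39.48 = 3.310×10¹⁸ m³.
a = 1.490×10⁶ m = 1490.2 km.
Altitude h = a − R = 1490.2 − 282.4 = 1207.8 km.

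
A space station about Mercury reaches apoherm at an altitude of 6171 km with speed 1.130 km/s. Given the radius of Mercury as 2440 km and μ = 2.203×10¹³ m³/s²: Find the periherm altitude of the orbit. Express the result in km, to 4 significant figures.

periherm altitude ≈ 423.5 km

r_a = 2440 + 6171 = 8611.0 km = 8.611×10⁶ m.
Specific energy ε = v²/2 − μ/r = -1.920×10⁶ J/kg, so a = −μ/(2ε) = 5.737×10⁶ m.
The apsides satisfy r_p + r_a = 2a, so the periherm radius is 2a − r_a = 2.864×10⁶ m = 2863.5 km.
Periherm altitude = 2863.5 − 2440 = 423.52 km.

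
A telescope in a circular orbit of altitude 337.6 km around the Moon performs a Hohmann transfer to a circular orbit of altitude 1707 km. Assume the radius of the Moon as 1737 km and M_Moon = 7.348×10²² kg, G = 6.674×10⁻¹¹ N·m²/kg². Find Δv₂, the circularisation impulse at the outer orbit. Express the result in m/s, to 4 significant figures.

Δv ≈ 158.6 m/s

μ = GM = 6.674×10⁻¹¹ × 7.348×10²² = 4.904×10¹² m³/s².
r₁ = 1737 + 337.6 = 2074.6 km = 2.0746×10⁶ m.
r₂ = 1737 + 1707 = 3444.0 km = 3.4440×10⁶ m.
Transfer ellipse a_t = (r₁ + r₂)/2 = 2.759×10⁶ m.
At r₁: circular v_c1 = √(μ/r₁) = 1537 m/s; transfer-perilune v_p = √[μ(2/r₁ − 1/a_t)] = 1718 m/s.
At r₂: circular v_c2 = √(μ/r₂) = 1193 m/s; transfer-apolune v_a = √[μ(2/r₂ − 1/a_t)] = 1035 m/s.
Δv₂ = v_c2 − v_a = 158.6 m/s.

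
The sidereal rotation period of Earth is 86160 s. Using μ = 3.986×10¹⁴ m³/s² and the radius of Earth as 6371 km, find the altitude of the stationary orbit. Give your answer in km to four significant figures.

A synchronous orbit has period T, so by Kepler's third law a = (μT²/4π²)^(1/3).
μT²/4π² = 3.986×10¹⁴ × (8.616×10⁴)² / 39.48 = 7.495×10²² m³.
a = 4.216×10⁷ m = 42163 km.
Altitude h = a − R = 42163 − 6371 = 35792 km.

h_sync ≈ 35790 km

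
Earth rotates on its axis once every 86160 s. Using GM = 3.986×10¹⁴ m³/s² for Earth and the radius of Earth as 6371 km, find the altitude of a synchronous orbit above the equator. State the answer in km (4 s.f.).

A synchronous orbit has period T, so by Kepler's third law a = (μT²/4π²)^(1/3).
μT²/4π² = 3.986×10¹⁴ × (8.616×10⁴)² / 39.48 = 7.495×10²² m³.
a = 4.216×10⁷ m = 42163 km.
Altitude h = a − R = 42163 − 6371 = 35792 km.

h_sync ≈ 35790 km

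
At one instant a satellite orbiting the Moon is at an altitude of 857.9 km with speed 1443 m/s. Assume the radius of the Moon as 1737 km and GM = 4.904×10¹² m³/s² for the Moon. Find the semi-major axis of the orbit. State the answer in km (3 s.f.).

r = 1737 + 857.9 = 2594.9 km = 2.595×10⁶ m.
Vis-viva rearranged: 1/a = 2/r − v²/μ = 7.707×10⁻⁷ − 4.246×10⁻⁷ = 3.461×10⁻⁷ m⁻¹.
a = 2.889×10⁶ m = 2889.0 km.

a ≈ 2890 km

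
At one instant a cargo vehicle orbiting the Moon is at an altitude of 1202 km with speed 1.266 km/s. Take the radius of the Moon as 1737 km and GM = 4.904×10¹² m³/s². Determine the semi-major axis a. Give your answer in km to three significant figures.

r = 1737 + 1202 = 2939.0 km = 2.939×10⁶ m.
Vis-viva rearranged: 1/a = 2/r − v²/μ = 6.805×10⁻⁷ − 3.268×10⁻⁷ = 3.537×10⁻⁷ m⁻¹.
a = 2.827×10⁶ m = 2827.4 km.

a ≈ 2830 km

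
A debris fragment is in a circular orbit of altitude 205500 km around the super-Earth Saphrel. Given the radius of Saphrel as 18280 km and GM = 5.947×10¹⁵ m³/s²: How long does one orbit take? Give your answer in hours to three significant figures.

r = 18280 + 205500 = 223780 km = 2.2378×10⁸ m.
Kepler's third law: T = 2π√(r³/μ) = 2π√((2.238×10⁸)³ / 5.947×10¹⁵).
r³/μ = 1.884×10⁹ s², so T = 2π × 4.341×10⁴ = 2.727×10⁵ s.
Converting: 2.727×10⁵ s ÷ 3600 = 75.76 hours.

T ≈ 75.8 hours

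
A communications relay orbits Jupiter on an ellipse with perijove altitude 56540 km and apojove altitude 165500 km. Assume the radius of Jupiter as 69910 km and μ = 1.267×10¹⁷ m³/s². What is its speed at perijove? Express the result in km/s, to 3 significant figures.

v ≈ 36.1 km/s

r_p = 69910 + 56540 = 126450 km = 1.2645×10⁸ m.
r_a = 69910 + 165500 = 235410 km = 2.3541×10⁸ m.
Semi-major axis a = (r_p + r_a)/2 = 1.8093×10⁵ km = 1.809×10⁸ m.
Vis-viva: v² = μ(2/r − 1/a) = 1.267×10¹⁷ × (1.582×10⁻⁸ − 5.527×10⁻⁹) = 1.304×10⁹ m²/s².
v = 36110 m/s = 36.11 km/s.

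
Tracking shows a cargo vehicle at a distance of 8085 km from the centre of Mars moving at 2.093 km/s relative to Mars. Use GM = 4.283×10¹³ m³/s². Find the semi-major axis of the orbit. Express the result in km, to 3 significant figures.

a ≈ 6890 km

r = 8.085×10⁶ m.
Vis-viva rearranged: 1/a = 2/r − v²/μ = 2.474×10⁻⁷ − 1.023×10⁻⁷ = 1.451×10⁻⁷ m⁻¹.
a = 6.892×10⁶ m = 6892.2 km.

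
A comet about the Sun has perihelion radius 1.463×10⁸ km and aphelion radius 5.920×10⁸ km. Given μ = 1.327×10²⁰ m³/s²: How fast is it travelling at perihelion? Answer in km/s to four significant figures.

Semi-major axis a = (r_p + r_a)/2 = 3.6915×10⁸ km = 3.692×10¹¹ m.
Vis-viva: v² = μ(2/r − 1/a) = 1.327×10²⁰ × (1.367×10⁻¹¹ − 2.709×10⁻¹²) = 1.455×10⁹ m²/s².
v = 38140 m/s = 38.14 km/s.

v ≈ 38.14 km/s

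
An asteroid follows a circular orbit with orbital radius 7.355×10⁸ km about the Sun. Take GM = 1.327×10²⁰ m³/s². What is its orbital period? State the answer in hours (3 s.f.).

r = 7.355×10⁸ km = 7.355×10¹¹ m.
Kepler's third law: T = 2π√(r³/μ) = 2π√((7.355×10¹¹)³ / 1.327×10²⁰).
r³/μ = 2.998×10¹⁵ s², so T = 2π × 5.476×10⁷ = 3.440×10⁸ s.
Converting: 3.440×10⁸ s ÷ 3600 = 95570 hours.

T ≈ 95600 hours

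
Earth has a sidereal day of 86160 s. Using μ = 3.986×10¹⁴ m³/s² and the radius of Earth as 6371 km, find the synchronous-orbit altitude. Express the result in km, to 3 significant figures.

A synchronous orbit has period T, so by Kepler's third law a = (μT²/4π²)^(1/3).
μT²/4π² = 3.986×10¹⁴ × (8.616×10⁴)² / 39.48 = 7.495×10²² m³.
a = 4.216×10⁷ m = 42163 km.
Altitude h = a − R = 42163 − 6371 = 35792 km.

h_sync ≈ 35800 km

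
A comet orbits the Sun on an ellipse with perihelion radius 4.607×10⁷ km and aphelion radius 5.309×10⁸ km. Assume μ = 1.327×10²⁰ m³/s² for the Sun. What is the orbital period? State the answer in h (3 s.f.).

T ≈ 23500 h

Semi-major axis a = (r_p + r_a)/2 = (4.6070×10⁷ + 5.3090×10⁸)/2 = 2.8848×10⁸ km = 2.885×10¹¹ m.
By Kepler's third law T = 2π√(a³/μ) = 2π × 1.345×10⁷ = 8.451×10⁷ s.
= 23480 h.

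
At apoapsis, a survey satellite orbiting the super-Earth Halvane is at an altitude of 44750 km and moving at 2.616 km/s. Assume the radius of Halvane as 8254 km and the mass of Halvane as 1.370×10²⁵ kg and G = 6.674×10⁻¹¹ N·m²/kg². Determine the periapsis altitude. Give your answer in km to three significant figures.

μ = GM = 6.674×10⁻¹¹ × 1.370×10²⁵ = 9.143×10¹⁴ m³/s².
r_a = 8254 + 44750 = 53004 km = 5.300×10⁷ m.
Specific energy ε = v²/2 − μ/r = -1.383×10⁷ J/kg, so a = −μ/(2ε) = 3.306×10⁷ m.
The apsides satisfy r_p + r_a = 2a, so the periapsis radius is 2a − r_a = 1.312×10⁷ m = 13115 km.
Periapsis altitude = 13115 − 8254 = 4861.2 km.

periapsis altitude ≈ 4860 km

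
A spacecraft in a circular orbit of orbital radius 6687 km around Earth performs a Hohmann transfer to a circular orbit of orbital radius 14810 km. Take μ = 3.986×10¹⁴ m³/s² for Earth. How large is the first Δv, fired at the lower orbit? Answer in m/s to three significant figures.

Δv ≈ 1340 m/s

r₁ = 6687 km = 6.687×10⁶ m.
r₂ = 14810 km = 1.481×10⁷ m.
Transfer ellipse a_t = (r₁ + r₂)/2 = 1.075×10⁷ m.
At r₁: circular v_c1 = √(μ/r₁) = 7721 m/s; transfer-perigee v_p = √[μ(2/r₁ − 1/a_t)] = 9063 m/s.
Δv₁ = v_p − v_c1 = 1342 m/s.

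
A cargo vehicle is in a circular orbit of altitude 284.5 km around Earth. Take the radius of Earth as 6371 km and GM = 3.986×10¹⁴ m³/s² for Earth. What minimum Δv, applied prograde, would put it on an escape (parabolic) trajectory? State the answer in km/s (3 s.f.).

r = 6371 + 284.5 = 6655.5 km = 6.6555×10⁶ m.
Circular speed v_c = √(μ/r) = 7739 m/s.
Escape speed v_esc = √(2μ/r) = √2 × v_c = 10940 m/s.
Δv = v_esc − v_c = 3206 m/s = 3.206 km/s.

Δv ≈ 3.21 km/s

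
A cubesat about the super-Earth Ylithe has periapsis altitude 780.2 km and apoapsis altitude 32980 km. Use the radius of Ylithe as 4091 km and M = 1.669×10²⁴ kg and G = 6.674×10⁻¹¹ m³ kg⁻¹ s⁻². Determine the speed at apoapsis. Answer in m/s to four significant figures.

μ = GM = 6.674×10⁻¹¹ × 1.669×10²⁴ = 1.114×10¹⁴ m³/s².
r_p = 4091 + 780.2 = 4871.2 km = 4.8712×10⁶ m.
r_a = 4091 + 32980 = 37071 km = 3.7071×10⁷ m.
Semi-major axis a = (r_p + r_a)/2 = 20971 km = 2.097×10⁷ m.
Vis-viva: v² = μ(2/r − 1/a) = 1.114×10¹⁴ × (5.395×10⁻⁸ − 4.768×10⁻⁸) = 6.979×10⁵ m²/s².
v = 835.4 m/s.

v ≈ 835.4 m/s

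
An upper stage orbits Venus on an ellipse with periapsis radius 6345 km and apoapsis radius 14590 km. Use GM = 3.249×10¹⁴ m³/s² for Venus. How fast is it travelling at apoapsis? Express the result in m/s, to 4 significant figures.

Semi-major axis a = (r_p + r_a)/2 = 10468 km = 1.047×10⁷ m.
Vis-viva: v² = μ(2/r − 1/a) = 3.249×10¹⁴ × (1.371×10⁻⁷ − 9.553×10⁻⁸) = 1.350×10⁷ m²/s².
v = 3674 m/s.

v ≈ 3674 m/s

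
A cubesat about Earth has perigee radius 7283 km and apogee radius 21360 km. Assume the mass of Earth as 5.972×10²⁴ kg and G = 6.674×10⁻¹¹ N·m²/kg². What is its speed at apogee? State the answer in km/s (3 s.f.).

v ≈ 3.08 km/s

μ = GM = 6.674×10⁻¹¹ × 5.972×10²⁴ = 3.986×10¹⁴ m³/s².
Semi-major axis a = (r_p + r_a)/2 = 14322 km = 1.432×10⁷ m.
Vis-viva: v² = μ(2/r − 1/a) = 3.986×10¹⁴ × (9.363×10⁻⁸ − 6.983×10⁻⁸) = 9.489×10⁶ m²/s².
v = 3080 m/s = 3.080 km/s.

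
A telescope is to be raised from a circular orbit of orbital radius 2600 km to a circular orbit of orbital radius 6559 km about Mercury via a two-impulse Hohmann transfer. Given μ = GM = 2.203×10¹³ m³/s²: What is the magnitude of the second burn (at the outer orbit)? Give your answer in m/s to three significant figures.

Δv ≈ 452 m/s

r₁ = 2600 km = 2.600×10⁶ m.
r₂ = 6559 km = 6.559×10⁶ m.
Transfer ellipse a_t = (r₁ + r₂)/2 = 4.580×10⁶ m.
At r₁: circular v_c1 = √(μ/r₁) = 2911 m/s; transfer-periherm v_p = √[μ(2/r₁ − 1/a_t)] = 3484 m/s.
At r₂: circular v_c2 = √(μ/r₂) = 1833 m/s; transfer-apoherm v_a = √[μ(2/r₂ − 1/a_t)] = 1381 m/s.
Δv₂ = v_c2 − v_a = 451.8 m/s.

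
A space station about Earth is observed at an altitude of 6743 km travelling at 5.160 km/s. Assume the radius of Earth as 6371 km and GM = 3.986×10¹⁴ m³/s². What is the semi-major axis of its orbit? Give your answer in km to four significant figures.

a ≈ 11670 km

r = 6371 + 6743 = 13114 km = 1.311×10⁷ m.
Vis-viva rearranged: 1/a = 2/r − v²/μ = 1.525×10⁻⁷ − 6.680×10⁻⁸ = 8.571×10⁻⁸ m⁻¹.
a = 1.167×10⁷ m = 11667 km.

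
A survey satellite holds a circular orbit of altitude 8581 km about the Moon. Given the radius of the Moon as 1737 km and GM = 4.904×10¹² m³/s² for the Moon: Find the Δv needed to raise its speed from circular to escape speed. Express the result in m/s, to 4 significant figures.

Δv ≈ 285.6 m/s

r = 1737 + 8581 = 10318 km = 1.0318×10⁷ m.
Circular speed v_c = √(μ/r) = 689.4 m/s.
Escape speed v_esc = √(2μ/r) = √2 × v_c = 975.0 m/s.
Δv = v_esc − v_c = 285.6 m/s.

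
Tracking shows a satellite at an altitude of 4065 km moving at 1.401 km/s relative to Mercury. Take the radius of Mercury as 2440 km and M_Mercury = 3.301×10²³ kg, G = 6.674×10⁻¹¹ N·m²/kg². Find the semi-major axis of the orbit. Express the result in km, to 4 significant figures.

μ = GM = 6.674×10⁻¹¹ × 3.301×10²³ = 2.203×10¹³ m³/s².
r = 2440 + 4065 = 6505.0 km = 6.505×10⁶ m.
Vis-viva rearranged: 1/a = 2/r − v²/μ = 3.075×10⁻⁷ − 8.909×10⁻⁸ = 2.184×10⁻⁷ m⁻¹.
a = 4.580×10⁶ m = 4579.5 km.

a ≈ 4580 km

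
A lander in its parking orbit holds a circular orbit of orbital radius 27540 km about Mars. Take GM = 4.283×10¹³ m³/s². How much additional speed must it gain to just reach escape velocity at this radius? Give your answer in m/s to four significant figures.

Δv ≈ 516.6 m/s

r = 27540 km = 2.754×10⁷ m.
Circular speed v_c = √(μ/r) = 1247 m/s.
Escape speed v_esc = √(2μ/r) = √2 × v_c = 1764 m/s.
Δv = v_esc − v_c = 516.6 m/s.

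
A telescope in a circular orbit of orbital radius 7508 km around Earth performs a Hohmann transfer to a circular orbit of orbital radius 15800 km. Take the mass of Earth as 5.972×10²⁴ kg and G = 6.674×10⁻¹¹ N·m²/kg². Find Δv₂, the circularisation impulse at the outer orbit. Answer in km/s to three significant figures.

μ = GM = 6.674×10⁻¹¹ × 5.972×10²⁴ = 3.986×10¹⁴ m³/s².
r₁ = 7508 km = 7.508×10⁶ m.
r₂ = 15800 km = 1.580×10⁷ m.
Transfer ellipse a_t = (r₁ + r₂)/2 = 1.165×10⁷ m.
At r₁: circular v_c1 = √(μ/r₁) = 7286 m/s; transfer-perigee v_p = √[μ(2/r₁ − 1/a_t)] = 8484 m/s.
At r₂: circular v_c2 = √(μ/r₂) = 5023 m/s; transfer-apogee v_a = √[μ(2/r₂ − 1/a_t)] = 4031 m/s.
Δv₂ = v_c2 − v_a = 991.2 m/s.
= 0.9912 km/s.

Δv ≈ 0.991 km/s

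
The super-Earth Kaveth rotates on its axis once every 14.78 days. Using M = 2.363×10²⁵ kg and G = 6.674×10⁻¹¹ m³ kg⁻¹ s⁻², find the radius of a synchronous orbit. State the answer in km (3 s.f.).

r_sync ≈ 4.02×10⁵ km

μ = GM = 6.674×10⁻¹¹ × 2.363×10²⁵ = 1.577×10¹⁵ m³/s².
T = 14.78 days = 1.277×10⁶ s.
A synchronous orbit has period T, so by Kepler's third law a = (μT²/4π²)^(1/3).
μT²/4π² = 1.577×10¹⁵ × (1.277×10⁶)² / 39.48 = 6.514×10²⁵ m³.
a = 4.024×10⁸ m = 4.0237×10⁵ km.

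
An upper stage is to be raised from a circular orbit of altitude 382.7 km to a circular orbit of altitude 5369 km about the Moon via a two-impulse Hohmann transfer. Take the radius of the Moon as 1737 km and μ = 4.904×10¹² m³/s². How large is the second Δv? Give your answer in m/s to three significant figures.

r₁ = 1737 + 382.7 = 2119.7 km = 2.1197×10⁶ m.
r₂ = 1737 + 5369 = 7106.0 km = 7.1060×10⁶ m.
Transfer ellipse a_t = (r₁ + r₂)/2 = 4.613×10⁶ m.
At r₁: circular v_c1 = √(μ/r₁) = 1521 m/s; transfer-perilune v_p = √[μ(2/r₁ − 1/a_t)] = 1888 m/s.
At r₂: circular v_c2 = √(μ/r₂) = 830.7 m/s; transfer-apolune v_a = √[μ(2/r₂ − 1/a_t)] = 563.1 m/s.
Δv₂ = v_c2 − v_a = 267.6 m/s.

Δv ≈ 268 m/s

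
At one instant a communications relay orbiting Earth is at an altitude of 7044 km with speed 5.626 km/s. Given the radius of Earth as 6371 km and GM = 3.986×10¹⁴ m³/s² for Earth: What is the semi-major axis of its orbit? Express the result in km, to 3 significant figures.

a ≈ 14400 km

r = 6371 + 7044 = 13415 km = 1.342×10⁷ m.
Vis-viva rearranged: 1/a = 2/r − v²/μ = 1.491×10⁻⁷ − 7.941×10⁻⁸ = 6.968×10⁻⁸ m⁻¹.
a = 1.435×10⁷ m = 14351 km.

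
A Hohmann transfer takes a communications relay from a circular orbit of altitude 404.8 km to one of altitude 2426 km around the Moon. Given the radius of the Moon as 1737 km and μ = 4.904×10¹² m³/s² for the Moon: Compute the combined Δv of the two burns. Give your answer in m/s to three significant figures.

Δv_total ≈ 416 m/s

r₁ = 1737 + 404.8 = 2141.8 km = 2.1418×10⁶ m.
r₂ = 1737 + 2426 = 4163.0 km = 4.1630×10⁶ m.
Transfer ellipse a_t = (r₁ + r₂)/2 = 3.152×10⁶ m.
At r₁: circular v_c1 = √(μ/r₁) = 1513 m/s; transfer-perilune v_p = √[μ(2/r₁ − 1/a_t)] = 1739 m/s.
Δv₁ = v_p − v_c1 = 225.7 m/s.
At r₂: circular v_c2 = √(μ/r₂) = 1085 m/s; transfer-apolune v_a = √[μ(2/r₂ − 1/a_t)] = 894.6 m/s.
Δv₂ = v_c2 − v_a = 190.7 m/s.
Total Δv = Δv₁ + Δv₂ = 416.4 m/s.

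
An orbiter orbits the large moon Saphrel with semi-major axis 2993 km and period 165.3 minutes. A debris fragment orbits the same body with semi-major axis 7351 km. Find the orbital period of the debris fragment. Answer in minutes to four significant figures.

T₂ ≈ 636.3 minutes

Kepler's third law: T² ∝ a³, so T₂ = T₁ (a₂/a₁)^(3/2).
a₂/a₁ = 2.456, (a₂/a₁)^(3/2) = 3.849.
T₂ = 165.3 × 3.849 = 636.3 minutes.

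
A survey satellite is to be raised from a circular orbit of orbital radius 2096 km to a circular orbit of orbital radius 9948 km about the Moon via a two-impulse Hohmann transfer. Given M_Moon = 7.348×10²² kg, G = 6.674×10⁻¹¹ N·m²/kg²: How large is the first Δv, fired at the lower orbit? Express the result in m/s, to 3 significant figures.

Δv ≈ 436 m/s

μ = GM = 6.674×10⁻¹¹ × 7.348×10²² = 4.904×10¹² m³/s².
r₁ = 2096 km = 2.096×10⁶ m.
r₂ = 9948 km = 9.948×10⁶ m.
Transfer ellipse a_t = (r₁ + r₂)/2 = 6.022×10⁶ m.
At r₁: circular v_c1 = √(μ/r₁) = 1530 m/s; transfer-perilune v_p = √[μ(2/r₁ − 1/a_t)] = 1966 m/s.
Δv₁ = v_p − v_c1 = 436.4 m/s.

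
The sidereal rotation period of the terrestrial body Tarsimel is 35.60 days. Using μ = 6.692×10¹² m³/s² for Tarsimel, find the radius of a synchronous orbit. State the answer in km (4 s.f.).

T = 35.60 days = 3.076×10⁶ s.
A synchronous orbit has period T, so by Kepler's third law a = (μT²/4π²)^(1/3).
μT²/4π² = 6.692×10¹² × (3.076×10⁶)² / 39.48 = 1.604×10²⁴ m³.
a = 1.171×10⁸ m = 1.1705×10⁵ km.

r_sync ≈ 1.171×10⁵ km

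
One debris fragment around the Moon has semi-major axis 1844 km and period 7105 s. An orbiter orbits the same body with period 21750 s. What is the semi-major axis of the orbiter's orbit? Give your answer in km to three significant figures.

a₂ ≈ 3890 km

Kepler's third law: a³ ∝ T², so a₂ = a₁ (T₂/T₁)^(2/3).
T₂/T₁ = 3.061, (T₂/T₁)^(2/3) = 2.108.
a₂ = 1844 × 2.108 = 3888 km.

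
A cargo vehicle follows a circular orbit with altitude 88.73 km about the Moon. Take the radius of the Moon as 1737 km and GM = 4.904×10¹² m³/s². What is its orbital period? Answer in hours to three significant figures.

r = 1737 + 88.73 = 1825.7 km = 1.8257×10⁶ m.
Kepler's third law: T = 2π√(r³/μ) = 2π√((1.826×10⁶)³ / 4.904×10¹²).
r³/μ = 1.241×10⁶ s², so T = 2π × 1.114×10³ = 6.999×10³ s.
Converting: 6.999×10³ s ÷ 3600 = 1.944 hours.

T ≈ 1.94 hours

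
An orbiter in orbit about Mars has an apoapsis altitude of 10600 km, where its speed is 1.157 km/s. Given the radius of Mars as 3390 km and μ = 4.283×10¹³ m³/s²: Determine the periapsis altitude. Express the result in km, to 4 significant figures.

r_a = 3390 + 10600 = 13990 km = 1.399×10⁷ m.
Specific energy ε = v²/2 − μ/r = -2.392×10⁶ J/kg, so a = −μ/(2ε) = 8.952×10⁶ m.
The apsides satisfy r_p + r_a = 2a, so the periapsis radius is 2a − r_a = 3.914×10⁶ m = 3914.4 km.
Periapsis altitude = 3914.4 − 3390 = 524.41 km.

periapsis altitude ≈ 524.4 km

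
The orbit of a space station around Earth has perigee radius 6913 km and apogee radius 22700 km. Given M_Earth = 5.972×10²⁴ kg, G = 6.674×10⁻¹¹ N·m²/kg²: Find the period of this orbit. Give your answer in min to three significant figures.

μ = GM = 6.674×10⁻¹¹ × 5.972×10²⁴ = 3.986×10¹⁴ m³/s².
Semi-major axis a = (r_p + r_a)/2 = (6913.0 + 22700)/2 = 14806 km = 1.481×10⁷ m.
By Kepler's third law T = 2π√(a³/μ) = 2π × 2.854×10³ = 1.793×10⁴ s.
= 298.9 min.

T ≈ 299 min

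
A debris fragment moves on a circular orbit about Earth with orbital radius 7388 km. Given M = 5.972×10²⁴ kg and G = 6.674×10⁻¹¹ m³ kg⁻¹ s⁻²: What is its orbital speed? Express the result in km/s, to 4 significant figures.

v ≈ 7.345 km/s

μ = GM = 6.674×10⁻¹¹ × 5.972×10²⁴ = 3.986×10¹⁴ m³/s².
r = 7388 km = 7.388×10⁶ m.
For a circular orbit v = √(μ/r) = √(3.986×10¹⁴ / 7.388×10⁶) = √(5.395×10⁷) = 7345 m/s.
That is 7.345 km/s.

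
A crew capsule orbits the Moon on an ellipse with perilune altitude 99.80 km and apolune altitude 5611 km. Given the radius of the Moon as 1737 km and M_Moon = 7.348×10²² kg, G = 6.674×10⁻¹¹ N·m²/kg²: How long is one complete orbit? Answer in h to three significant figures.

T ≈ 7.76 h

μ = GM = 6.674×10⁻¹¹ × 7.348×10²² = 4.904×10¹² m³/s².
r_p = 1737 + 99.80 = 1836.8 km = 1.8368×10⁶ m.
r_a = 1737 + 5611 = 7348.0 km = 7.3480×10⁶ m.
Semi-major axis a = (r_p + r_a)/2 = (1836.8 + 7348.0)/2 = 4592.4 km = 4.592×10⁶ m.
By Kepler's third law T = 2π√(a³/μ) = 2π × 4.444×10³ = 2.792×10⁴ s.
= 7.756 h.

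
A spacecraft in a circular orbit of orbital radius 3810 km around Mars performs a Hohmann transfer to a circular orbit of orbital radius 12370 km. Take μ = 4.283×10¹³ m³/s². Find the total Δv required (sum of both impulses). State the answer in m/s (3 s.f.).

r₁ = 3810 km = 3.810×10⁶ m.
r₂ = 12370 km = 1.237×10⁷ m.
Transfer ellipse a_t = (r₁ + r₂)/2 = 8.090×10⁶ m.
At r₁: circular v_c1 = √(μ/r₁) = 3353 m/s; transfer-periapsis v_p = √[μ(2/r₁ − 1/a_t)] = 4146 m/s.
Δv₁ = v_p − v_c1 = 793.1 m/s.
At r₂: circular v_c2 = √(μ/r₂) = 1861 m/s; transfer-apoapsis v_a = √[μ(2/r₂ − 1/a_t)] = 1277 m/s.
Δv₂ = v_c2 − v_a = 583.8 m/s.
Total Δv = Δv₁ + Δv₂ = 1377 m/s.

Δv_total ≈ 1380 m/s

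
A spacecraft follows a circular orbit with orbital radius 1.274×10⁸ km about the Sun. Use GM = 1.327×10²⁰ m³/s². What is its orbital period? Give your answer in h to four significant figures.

T ≈ 6890 h

r = 1.274×10⁸ km = 1.274×10¹¹ m.
Kepler's third law: T = 2π√(r³/μ) = 2π√((1.274×10¹¹)³ / 1.327×10²⁰).
r³/μ = 1.558×10¹³ s², so T = 2π × 3.947×10⁶ = 2.480×10⁷ s.
Converting: 2.480×10⁷ s ÷ 3600 = 6890 h.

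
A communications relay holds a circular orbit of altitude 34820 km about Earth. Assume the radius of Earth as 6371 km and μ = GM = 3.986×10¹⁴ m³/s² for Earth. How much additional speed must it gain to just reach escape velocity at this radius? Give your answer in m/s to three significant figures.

Δv ≈ 1290 m/s

r = 6371 + 34820 = 41191 km = 4.1191×10⁷ m.
Circular speed v_c = √(μ/r) = 3111 m/s.
Escape speed v_esc = √(2μ/r) = √2 × v_c = 4399 m/s.
Δv = v_esc − v_c = 1289 m/s.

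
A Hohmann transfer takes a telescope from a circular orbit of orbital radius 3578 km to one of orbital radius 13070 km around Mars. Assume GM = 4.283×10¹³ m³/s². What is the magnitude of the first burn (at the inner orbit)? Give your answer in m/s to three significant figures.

r₁ = 3578 km = 3.578×10⁶ m.
r₂ = 13070 km = 1.307×10⁷ m.
Transfer ellipse a_t = (r₁ + r₂)/2 = 8.324×10⁶ m.
At r₁: circular v_c1 = √(μ/r₁) = 3460 m/s; transfer-periapsis v_p = √[μ(2/r₁ − 1/a_t)] = 4335 m/s.
Δv₁ = v_p − v_c1 = 875.5 m/s.

Δv ≈ 876 m/s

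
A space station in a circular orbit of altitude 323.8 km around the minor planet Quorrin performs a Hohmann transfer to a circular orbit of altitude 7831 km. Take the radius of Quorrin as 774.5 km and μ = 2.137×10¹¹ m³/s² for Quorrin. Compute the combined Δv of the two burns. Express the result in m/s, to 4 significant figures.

Δv_total ≈ 229.0 m/s

r₁ = 774.5 + 323.8 = 1098.3 km = 1.0983×10⁶ m.
r₂ = 774.5 + 7831 = 8605.5 km = 8.6055×10⁶ m.
Transfer ellipse a_t = (r₁ + r₂)/2 = 4.852×10⁶ m.
At r₁: circular v_c1 = √(μ/r₁) = 441.1 m/s; transfer-periapsis v_p = √[μ(2/r₁ − 1/a_t)] = 587.5 m/s.
Δv₁ = v_p − v_c1 = 146.3 m/s.
At r₂: circular v_c2 = √(μ/r₂) = 157.6 m/s; transfer-apoapsis v_a = √[μ(2/r₂ − 1/a_t)] = 74.98 m/s.
Δv₂ = v_c2 − v_a = 82.61 m/s.
Total Δv = Δv₁ + Δv₂ = 229.0 m/s.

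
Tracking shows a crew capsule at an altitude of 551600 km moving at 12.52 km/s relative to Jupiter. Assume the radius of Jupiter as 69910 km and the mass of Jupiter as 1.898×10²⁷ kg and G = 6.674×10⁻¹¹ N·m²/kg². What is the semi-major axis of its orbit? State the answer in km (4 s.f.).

μ = GM = 6.674×10⁻¹¹ × 1.898×10²⁷ = 1.267×10¹⁷ m³/s².
r = 69910 + 551600 = 6.2151×10⁵ km = 6.215×10⁸ m.
Vis-viva rearranged: 1/a = 2/r − v²/μ = 3.218×10⁻⁹ − 1.237×10⁻⁹ = 1.981×10⁻⁹ m⁻¹.
a = 5.049×10⁸ m = 5.0492×10⁵ km.

a ≈ 5.049×10⁵ km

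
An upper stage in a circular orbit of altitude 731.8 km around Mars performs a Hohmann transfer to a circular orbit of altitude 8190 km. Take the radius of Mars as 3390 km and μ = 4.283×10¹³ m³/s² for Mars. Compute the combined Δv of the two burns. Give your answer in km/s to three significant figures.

r₁ = 3390 + 731.8 = 4121.8 km = 4.1218×10⁶ m.
r₂ = 3390 + 8190 = 11580 km = 1.1580×10⁷ m.
Transfer ellipse a_t = (r₁ + r₂)/2 = 7.851×10⁶ m.
At r₁: circular v_c1 = √(μ/r₁) = 3224 m/s; transfer-periapsis v_p = √[μ(2/r₁ − 1/a_t)] = 3915 m/s.
Δv₁ = v_p − v_c1 = 691.4 m/s.
At r₂: circular v_c2 = √(μ/r₂) = 1923 m/s; transfer-apoapsis v_a = √[μ(2/r₂ − 1/a_t)] = 1393 m/s.
Δv₂ = v_c2 − v_a = 529.7 m/s.
Total Δv = Δv₁ + Δv₂ = 1221 m/s = 1.221 km/s.

Δv_total ≈ 1.22 km/s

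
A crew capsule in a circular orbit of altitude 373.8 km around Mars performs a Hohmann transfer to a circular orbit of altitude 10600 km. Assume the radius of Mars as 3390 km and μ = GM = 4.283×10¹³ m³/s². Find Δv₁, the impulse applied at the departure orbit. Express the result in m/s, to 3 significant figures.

Δv ≈ 862 m/s

r₁ = 3390 + 373.8 = 3763.8 km = 3.7638×10⁶ m.
r₂ = 3390 + 10600 = 13990 km = 1.3990×10⁷ m.
Transfer ellipse a_t = (r₁ + r₂)/2 = 8.877×10⁶ m.
At r₁: circular v_c1 = √(μ/r₁) = 3373 m/s; transfer-periapsis v_p = √[μ(2/r₁ − 1/a_t)] = 4235 m/s.
Δv₁ = v_p − v_c1 = 861.5 m/s.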